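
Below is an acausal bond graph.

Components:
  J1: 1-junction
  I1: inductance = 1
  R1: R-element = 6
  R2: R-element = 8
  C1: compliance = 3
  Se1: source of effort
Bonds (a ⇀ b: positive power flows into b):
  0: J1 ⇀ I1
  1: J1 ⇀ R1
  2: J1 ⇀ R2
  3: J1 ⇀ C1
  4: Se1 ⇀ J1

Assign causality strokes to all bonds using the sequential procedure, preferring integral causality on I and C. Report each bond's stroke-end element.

β4 |J1  (Se1 fixes effort; stroke away)
β0 |I1  (prefer integral on I1)
β1 |J1  (J1 flow already set via bond 0)
β2 |J1  (J1 flow already set via bond 0)
β3 |J1  (1-jn J1 has f-setter on 0)

bond 0 →I1
bond 1 →J1
bond 2 →J1
bond 3 →J1
bond 4 →J1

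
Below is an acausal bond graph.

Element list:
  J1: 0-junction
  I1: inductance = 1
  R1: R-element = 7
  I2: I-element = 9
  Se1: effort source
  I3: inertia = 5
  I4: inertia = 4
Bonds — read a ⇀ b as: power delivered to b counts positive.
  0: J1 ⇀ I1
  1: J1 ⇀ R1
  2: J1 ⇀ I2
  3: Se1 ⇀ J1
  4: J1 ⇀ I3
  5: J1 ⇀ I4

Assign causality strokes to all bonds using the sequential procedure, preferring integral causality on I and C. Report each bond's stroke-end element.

bond 3 stroke at J1  (source Se1 imposes e)
bond 0 stroke at I1  (J1 effort already set via bond 3)
bond 1 stroke at R1  (J1: bond 3 brought effort, rest push out)
bond 2 stroke at I2  (0-jn J1 has e-setter on 3)
bond 4 stroke at I3  (J1: bond 3 brought effort, rest push out)
bond 5 stroke at I4  (J1: bond 3 brought effort, rest push out)

β0 stroke at I1
β1 stroke at R1
β2 stroke at I2
β3 stroke at J1
β4 stroke at I3
β5 stroke at I4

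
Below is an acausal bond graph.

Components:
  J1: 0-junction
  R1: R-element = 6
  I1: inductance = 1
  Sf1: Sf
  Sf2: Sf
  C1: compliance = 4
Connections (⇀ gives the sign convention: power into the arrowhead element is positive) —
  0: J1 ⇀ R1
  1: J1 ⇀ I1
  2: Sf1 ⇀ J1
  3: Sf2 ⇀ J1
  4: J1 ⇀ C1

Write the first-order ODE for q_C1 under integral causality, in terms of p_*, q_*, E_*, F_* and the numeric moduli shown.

dq_C1/dt = F_Sf1 + F_Sf2 - p_I1 - q_C1/24

b2 stroke→Sf1  (Sf1 fixes flow; stroke at Sf1)
b3 stroke→Sf2  (source Sf2 imposes f)
b1 stroke→I1  (I1 integral (f out))
b4 stroke→J1  (C1: C, integral causality)
b0 stroke→R1  (J1 effort already set via bond 4)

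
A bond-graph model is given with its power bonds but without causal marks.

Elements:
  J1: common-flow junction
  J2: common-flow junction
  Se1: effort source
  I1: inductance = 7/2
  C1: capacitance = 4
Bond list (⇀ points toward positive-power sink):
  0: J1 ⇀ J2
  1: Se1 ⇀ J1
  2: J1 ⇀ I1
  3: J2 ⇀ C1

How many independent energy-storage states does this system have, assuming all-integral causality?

2  (C1, I1 all integral)

bond 1 →J1  (Se1: effort source, stroke at far end)
bond 2 →I1  (I1 outputs flow p/I1)
bond 0 →J1  (1-jn J1 has f-setter on 2)
bond 3 →J2  (common-f at J2 fixed by 0)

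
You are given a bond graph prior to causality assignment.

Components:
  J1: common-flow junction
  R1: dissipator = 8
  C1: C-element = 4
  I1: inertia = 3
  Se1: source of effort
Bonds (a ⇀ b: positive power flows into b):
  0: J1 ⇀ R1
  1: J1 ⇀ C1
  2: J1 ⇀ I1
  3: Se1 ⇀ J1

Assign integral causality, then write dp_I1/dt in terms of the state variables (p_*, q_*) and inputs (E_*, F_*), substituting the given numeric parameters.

dp_I1/dt = E_Se1 - 8*p_I1/3 - q_C1/4

β3 stroke→J1  (Se1: effort source, stroke at far end)
β1 stroke→J1  (C1 integral (e out))
β2 stroke→I1  (prefer integral on I1)
β0 stroke→J1  (1-jn J1 has f-setter on 2)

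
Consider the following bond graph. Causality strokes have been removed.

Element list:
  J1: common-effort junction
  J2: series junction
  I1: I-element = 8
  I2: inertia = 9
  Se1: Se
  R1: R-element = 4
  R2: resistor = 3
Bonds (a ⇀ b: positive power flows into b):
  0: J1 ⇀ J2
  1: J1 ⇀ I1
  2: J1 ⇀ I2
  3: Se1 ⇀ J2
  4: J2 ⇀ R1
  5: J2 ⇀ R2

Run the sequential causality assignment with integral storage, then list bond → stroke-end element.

#3 stroke→J2  (Se1 (Se) sets effort on bond)
#1 stroke→I1  (I1: I, integral causality)
#2 stroke→I2  (I2 outputs flow p/I2)
#0 stroke→J1  (J1 needs exactly one e-in)
#4 stroke→J2  (J2: bond 0 brought flow, rest push out)
#5 stroke→J2  (common-f at J2 fixed by 0)

bond 0 stroke→J1
bond 1 stroke→I1
bond 2 stroke→I2
bond 3 stroke→J2
bond 4 stroke→J2
bond 5 stroke→J2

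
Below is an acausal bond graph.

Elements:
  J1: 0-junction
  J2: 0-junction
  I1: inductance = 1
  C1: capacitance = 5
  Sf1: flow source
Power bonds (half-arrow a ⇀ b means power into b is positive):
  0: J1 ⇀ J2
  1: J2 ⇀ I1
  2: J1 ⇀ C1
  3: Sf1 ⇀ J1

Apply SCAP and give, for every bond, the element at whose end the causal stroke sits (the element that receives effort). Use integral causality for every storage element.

b3 →Sf1  (source Sf1 imposes f)
b1 →I1  (I1 integral (f out))
b0 →J2  (only one effort-in slot at J2)
b2 →J1  (only one effort-in slot at J1)

β0 |J2
β1 |I1
β2 |J1
β3 |Sf1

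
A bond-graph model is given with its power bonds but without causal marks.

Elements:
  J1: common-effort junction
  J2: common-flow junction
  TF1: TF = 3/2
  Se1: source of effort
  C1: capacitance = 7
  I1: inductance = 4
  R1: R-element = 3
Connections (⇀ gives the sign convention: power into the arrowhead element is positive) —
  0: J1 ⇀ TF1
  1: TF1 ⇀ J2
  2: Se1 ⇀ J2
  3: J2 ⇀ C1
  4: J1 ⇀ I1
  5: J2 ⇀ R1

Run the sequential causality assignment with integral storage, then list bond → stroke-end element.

#0 stroke→J1
#1 stroke→TF1
#2 stroke→J2
#3 stroke→J2
#4 stroke→I1
#5 stroke→J2

#2 |J2  (Se1 fixes effort; stroke away)
#3 |J2  (C1 outputs effort q/C1)
#4 |I1  (I1: I, integral causality)
#0 |J1  (J1: last free bond brings effort in)
#1 |TF1  (through TF1, causality passes straight; one stroke at TF1)
#5 |J2  (J2: bond 1 brought flow, rest push out)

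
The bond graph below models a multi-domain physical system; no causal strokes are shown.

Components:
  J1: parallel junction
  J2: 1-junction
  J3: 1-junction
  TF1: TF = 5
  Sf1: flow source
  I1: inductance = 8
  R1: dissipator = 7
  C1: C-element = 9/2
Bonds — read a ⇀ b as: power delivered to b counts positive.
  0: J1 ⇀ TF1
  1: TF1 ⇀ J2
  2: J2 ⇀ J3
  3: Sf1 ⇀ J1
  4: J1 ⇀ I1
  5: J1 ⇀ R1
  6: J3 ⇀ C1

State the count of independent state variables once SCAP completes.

2  (C1, I1 all integral)

b3 |Sf1  (Sf1 fixes flow; stroke at Sf1)
b4 |I1  (I1: I, integral causality)
b6 |J3  (prefer integral on C1)
b2 |J2  (closing 1-jn rule on J3)
b1 |TF1  (only one flow-in slot at J2)
b0 |J1  (TF TF1: opposite of bond 1)
b5 |R1  (J1 effort already set via bond 0)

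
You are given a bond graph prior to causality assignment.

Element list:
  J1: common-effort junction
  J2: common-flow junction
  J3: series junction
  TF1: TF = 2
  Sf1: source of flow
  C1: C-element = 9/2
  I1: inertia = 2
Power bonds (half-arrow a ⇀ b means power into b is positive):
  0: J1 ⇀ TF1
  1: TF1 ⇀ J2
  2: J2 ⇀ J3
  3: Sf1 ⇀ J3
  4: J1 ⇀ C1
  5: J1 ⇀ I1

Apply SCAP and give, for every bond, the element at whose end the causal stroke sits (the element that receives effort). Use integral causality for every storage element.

b0 stroke→TF1
b1 stroke→J2
b2 stroke→J3
b3 stroke→Sf1
b4 stroke→J1
b5 stroke→I1

b3 stroke at Sf1  (Sf1: flow source, stroke at near end)
b2 stroke at J3  (J3: bond 3 brought flow, rest push out)
b1 stroke at J2  (common-f at J2 fixed by 2)
b0 stroke at TF1  (through TF1, causality passes straight; one stroke at TF1)
b4 stroke at J1  (C1 integral (e out))
b5 stroke at I1  (common-e at J1 fixed by 4)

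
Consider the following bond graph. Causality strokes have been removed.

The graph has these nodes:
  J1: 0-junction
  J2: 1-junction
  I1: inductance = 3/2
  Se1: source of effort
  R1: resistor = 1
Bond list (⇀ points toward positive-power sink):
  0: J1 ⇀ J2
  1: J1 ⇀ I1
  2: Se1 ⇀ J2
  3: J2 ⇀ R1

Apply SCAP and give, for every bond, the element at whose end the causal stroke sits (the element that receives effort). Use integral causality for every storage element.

β0 stroke→J1
β1 stroke→I1
β2 stroke→J2
β3 stroke→J2

bond 2 |J2  (Se1 (Se) sets effort on bond)
bond 1 |I1  (I1 outputs flow p/I1)
bond 0 |J1  (only one effort-in slot at J1)
bond 3 |J2  (1-jn J2 has f-setter on 0)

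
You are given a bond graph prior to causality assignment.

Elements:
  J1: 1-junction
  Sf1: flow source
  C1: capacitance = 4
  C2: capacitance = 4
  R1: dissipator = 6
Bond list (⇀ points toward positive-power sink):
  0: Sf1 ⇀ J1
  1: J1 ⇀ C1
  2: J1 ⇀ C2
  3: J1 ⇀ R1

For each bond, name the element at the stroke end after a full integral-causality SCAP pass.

b0 |Sf1  (Sf1: flow source, stroke at near end)
b1 |J1  (1-jn J1 has f-setter on 0)
b2 |J1  (J1: bond 0 brought flow, rest push out)
b3 |J1  (J1 flow already set via bond 0)

#0 stroke→Sf1
#1 stroke→J1
#2 stroke→J1
#3 stroke→J1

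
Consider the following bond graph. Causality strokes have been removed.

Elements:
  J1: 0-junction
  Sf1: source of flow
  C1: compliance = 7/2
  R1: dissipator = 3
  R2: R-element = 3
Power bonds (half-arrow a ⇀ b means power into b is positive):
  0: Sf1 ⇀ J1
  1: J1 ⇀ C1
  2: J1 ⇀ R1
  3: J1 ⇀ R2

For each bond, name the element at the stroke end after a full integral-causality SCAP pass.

β0 stroke→Sf1
β1 stroke→J1
β2 stroke→R1
β3 stroke→R2

b0 |Sf1  (Sf1 fixes flow; stroke at Sf1)
b1 |J1  (prefer integral on C1)
b2 |R1  (0-jn J1 has e-setter on 1)
b3 |R2  (common-e at J1 fixed by 1)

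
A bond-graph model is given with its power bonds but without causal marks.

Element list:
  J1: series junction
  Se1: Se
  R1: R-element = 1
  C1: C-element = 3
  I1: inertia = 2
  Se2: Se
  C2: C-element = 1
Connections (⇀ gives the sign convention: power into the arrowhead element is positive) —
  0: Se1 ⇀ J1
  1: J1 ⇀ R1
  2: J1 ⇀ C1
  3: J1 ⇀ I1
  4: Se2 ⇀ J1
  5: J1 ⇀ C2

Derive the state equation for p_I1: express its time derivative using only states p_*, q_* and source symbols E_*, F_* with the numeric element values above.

bond 0 stroke→J1  (Se1 (Se) sets effort on bond)
bond 4 stroke→J1  (Se2: effort source, stroke at far end)
bond 2 stroke→J1  (C1 outputs effort q/C1)
bond 3 stroke→I1  (prefer integral on I1)
bond 1 stroke→J1  (1-jn J1 has f-setter on 3)
bond 5 stroke→J1  (J1: bond 3 brought flow, rest push out)

dp_I1/dt = E_Se1 + E_Se2 - p_I1/2 - q_C1/3 - q_C2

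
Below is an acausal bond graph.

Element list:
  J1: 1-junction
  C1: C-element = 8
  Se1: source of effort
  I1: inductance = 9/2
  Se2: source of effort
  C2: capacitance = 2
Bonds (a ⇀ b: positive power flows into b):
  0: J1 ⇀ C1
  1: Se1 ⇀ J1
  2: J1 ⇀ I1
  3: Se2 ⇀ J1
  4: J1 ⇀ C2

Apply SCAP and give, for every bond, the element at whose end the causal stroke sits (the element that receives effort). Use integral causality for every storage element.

bond 1 →J1  (Se1 fixes effort; stroke away)
bond 3 →J1  (Se2 (Se) sets effort on bond)
bond 0 →J1  (prefer integral on C1)
bond 2 →I1  (I1 integral (f out))
bond 4 →J1  (1-jn J1 has f-setter on 2)

b0 →J1
b1 →J1
b2 →I1
b3 →J1
b4 →J1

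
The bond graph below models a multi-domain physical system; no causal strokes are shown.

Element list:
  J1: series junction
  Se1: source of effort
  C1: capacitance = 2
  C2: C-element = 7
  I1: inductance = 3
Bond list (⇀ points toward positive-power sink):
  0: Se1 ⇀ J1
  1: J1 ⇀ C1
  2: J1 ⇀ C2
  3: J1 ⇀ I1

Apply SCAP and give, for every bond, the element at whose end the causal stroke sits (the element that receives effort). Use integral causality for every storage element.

bond 0 →J1
bond 1 →J1
bond 2 →J1
bond 3 →I1

#0 |J1  (Se1 fixes effort; stroke away)
#1 |J1  (C1 integral (e out))
#2 |J1  (C2 integral (e out))
#3 |I1  (closing 1-jn rule on J1)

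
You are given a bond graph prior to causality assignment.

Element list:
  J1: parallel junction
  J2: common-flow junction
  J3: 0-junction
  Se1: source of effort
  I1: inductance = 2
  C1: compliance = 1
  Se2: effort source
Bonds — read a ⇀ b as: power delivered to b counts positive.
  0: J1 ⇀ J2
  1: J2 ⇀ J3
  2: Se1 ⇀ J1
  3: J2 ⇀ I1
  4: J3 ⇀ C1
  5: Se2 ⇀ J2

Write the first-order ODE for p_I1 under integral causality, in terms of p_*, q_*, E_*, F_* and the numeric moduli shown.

dp_I1/dt = E_Se1 + E_Se2 - q_C1

β2 |J1  (Se1 (Se) sets effort on bond)
β5 |J2  (Se2: effort source, stroke at far end)
β0 |J2  (0-jn J1 has e-setter on 2)
β3 |I1  (I1 outputs flow p/I1)
β1 |J2  (J2: bond 3 brought flow, rest push out)
β4 |J3  (J3: last free bond brings effort in)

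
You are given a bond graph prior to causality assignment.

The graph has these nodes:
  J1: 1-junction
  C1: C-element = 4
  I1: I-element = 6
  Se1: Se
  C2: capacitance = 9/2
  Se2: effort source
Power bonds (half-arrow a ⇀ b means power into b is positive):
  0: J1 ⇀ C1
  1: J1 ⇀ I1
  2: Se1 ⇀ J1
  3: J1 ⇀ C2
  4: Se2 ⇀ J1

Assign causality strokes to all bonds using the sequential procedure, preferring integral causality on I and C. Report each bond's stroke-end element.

b0 |J1
b1 |I1
b2 |J1
b3 |J1
b4 |J1

bond 2 |J1  (Se1: effort source, stroke at far end)
bond 4 |J1  (Se2 (Se) sets effort on bond)
bond 0 |J1  (C1: C, integral causality)
bond 1 |I1  (I1 outputs flow p/I1)
bond 3 |J1  (1-jn J1 has f-setter on 1)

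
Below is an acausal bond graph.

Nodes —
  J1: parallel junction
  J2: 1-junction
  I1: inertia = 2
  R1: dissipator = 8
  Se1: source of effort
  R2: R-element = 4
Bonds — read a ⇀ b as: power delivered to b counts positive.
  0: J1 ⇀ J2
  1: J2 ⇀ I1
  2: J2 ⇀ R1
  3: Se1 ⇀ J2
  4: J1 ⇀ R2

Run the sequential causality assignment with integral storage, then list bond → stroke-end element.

#3 stroke at J2  (Se1 fixes effort; stroke away)
#1 stroke at I1  (I1: I, integral causality)
#0 stroke at J2  (1-jn J2 has f-setter on 1)
#2 stroke at J2  (common-f at J2 fixed by 1)
#4 stroke at J1  (J1 needs exactly one e-in)

bond 0 |J2
bond 1 |I1
bond 2 |J2
bond 3 |J2
bond 4 |J1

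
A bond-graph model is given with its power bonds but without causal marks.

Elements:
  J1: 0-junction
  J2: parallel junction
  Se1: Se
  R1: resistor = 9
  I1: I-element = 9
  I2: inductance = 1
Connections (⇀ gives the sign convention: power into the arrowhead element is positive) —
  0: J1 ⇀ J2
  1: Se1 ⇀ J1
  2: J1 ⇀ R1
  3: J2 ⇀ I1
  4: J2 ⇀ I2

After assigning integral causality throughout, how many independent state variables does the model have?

#1 →J1  (Se1 (Se) sets effort on bond)
#0 →J2  (0-jn J1 has e-setter on 1)
#2 →R1  (J1 effort already set via bond 1)
#3 →I1  (0-jn J2 has e-setter on 0)
#4 →I2  (J2: bond 0 brought effort, rest push out)

2  (I1, I2 all integral)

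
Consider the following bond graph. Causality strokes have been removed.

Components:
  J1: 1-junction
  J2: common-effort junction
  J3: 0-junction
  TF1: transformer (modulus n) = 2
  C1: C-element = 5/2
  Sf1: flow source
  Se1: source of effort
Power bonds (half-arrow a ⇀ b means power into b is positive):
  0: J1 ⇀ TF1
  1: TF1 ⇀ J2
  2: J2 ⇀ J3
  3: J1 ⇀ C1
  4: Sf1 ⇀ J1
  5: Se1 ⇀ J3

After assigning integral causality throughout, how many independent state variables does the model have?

1  (C1 all integral)

β4 →Sf1  (source Sf1 imposes f)
β5 →J3  (Se1: effort source, stroke at far end)
β0 →J1  (J1: bond 4 brought flow, rest push out)
β3 →J1  (common-f at J1 fixed by 4)
β2 →J2  (J3: bond 5 brought effort, rest push out)
β1 →TF1  (TF1 one-in-one-out from 0)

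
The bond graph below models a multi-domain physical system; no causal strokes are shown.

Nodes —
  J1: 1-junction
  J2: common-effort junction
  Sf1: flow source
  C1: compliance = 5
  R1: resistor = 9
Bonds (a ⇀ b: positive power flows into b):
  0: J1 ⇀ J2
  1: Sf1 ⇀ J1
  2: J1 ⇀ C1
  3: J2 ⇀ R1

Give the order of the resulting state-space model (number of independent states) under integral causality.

#1 |Sf1  (Sf1 (Sf) sets flow on bond)
#0 |J1  (1-jn J1 has f-setter on 1)
#2 |J1  (J1: bond 1 brought flow, rest push out)
#3 |J2  (closing 0-jn rule on J2)

1  (C1 all integral)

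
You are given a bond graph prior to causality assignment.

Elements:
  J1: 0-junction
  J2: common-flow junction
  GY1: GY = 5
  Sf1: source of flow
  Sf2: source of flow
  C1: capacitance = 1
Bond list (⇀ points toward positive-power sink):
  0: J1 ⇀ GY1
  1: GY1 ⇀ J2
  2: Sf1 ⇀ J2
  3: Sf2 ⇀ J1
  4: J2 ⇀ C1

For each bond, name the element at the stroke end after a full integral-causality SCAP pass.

#0 stroke at J1
#1 stroke at J2
#2 stroke at Sf1
#3 stroke at Sf2
#4 stroke at J2

#2 stroke at Sf1  (Sf1 fixes flow; stroke at Sf1)
#3 stroke at Sf2  (Sf2 (Sf) sets flow on bond)
#0 stroke at J1  (J1: last free bond brings effort in)
#1 stroke at J2  (common-f at J2 fixed by 2)
#4 stroke at J2  (common-f at J2 fixed by 2)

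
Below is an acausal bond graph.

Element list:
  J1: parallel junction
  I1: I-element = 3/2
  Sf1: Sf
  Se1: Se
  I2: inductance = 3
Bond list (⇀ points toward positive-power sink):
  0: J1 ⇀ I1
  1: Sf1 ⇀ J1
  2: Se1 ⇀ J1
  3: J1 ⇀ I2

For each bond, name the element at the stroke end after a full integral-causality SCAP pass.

b1 stroke at Sf1  (Sf1: flow source, stroke at near end)
b2 stroke at J1  (Se1 fixes effort; stroke away)
b0 stroke at I1  (0-jn J1 has e-setter on 2)
b3 stroke at I2  (J1 effort already set via bond 2)

#0 stroke at I1
#1 stroke at Sf1
#2 stroke at J1
#3 stroke at I2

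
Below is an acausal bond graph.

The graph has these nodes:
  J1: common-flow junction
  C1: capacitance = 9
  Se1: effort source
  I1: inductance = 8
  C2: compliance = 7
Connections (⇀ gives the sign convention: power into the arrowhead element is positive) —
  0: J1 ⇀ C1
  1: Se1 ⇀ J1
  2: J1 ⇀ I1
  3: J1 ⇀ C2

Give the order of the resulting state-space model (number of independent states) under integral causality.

3  (C1, C2, I1 all integral)

bond 1 |J1  (Se1: effort source, stroke at far end)
bond 0 |J1  (C1: C, integral causality)
bond 2 |I1  (I1 outputs flow p/I1)
bond 3 |J1  (J1: bond 2 brought flow, rest push out)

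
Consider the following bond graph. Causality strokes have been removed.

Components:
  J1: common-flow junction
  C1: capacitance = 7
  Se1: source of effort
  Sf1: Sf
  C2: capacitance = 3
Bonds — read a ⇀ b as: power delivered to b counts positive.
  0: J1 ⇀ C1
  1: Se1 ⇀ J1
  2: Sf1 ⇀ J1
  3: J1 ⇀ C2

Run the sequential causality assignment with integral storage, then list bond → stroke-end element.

b1 stroke→J1  (Se1 fixes effort; stroke away)
b2 stroke→Sf1  (source Sf1 imposes f)
b0 stroke→J1  (1-jn J1 has f-setter on 2)
b3 stroke→J1  (1-jn J1 has f-setter on 2)

β0 stroke→J1
β1 stroke→J1
β2 stroke→Sf1
β3 stroke→J1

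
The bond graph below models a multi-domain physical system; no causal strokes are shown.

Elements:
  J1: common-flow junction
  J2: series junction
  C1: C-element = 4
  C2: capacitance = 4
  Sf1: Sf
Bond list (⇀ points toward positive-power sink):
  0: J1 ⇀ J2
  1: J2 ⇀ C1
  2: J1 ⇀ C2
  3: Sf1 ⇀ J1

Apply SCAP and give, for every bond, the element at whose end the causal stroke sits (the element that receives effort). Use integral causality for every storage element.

bond 3 stroke at Sf1  (Sf1 fixes flow; stroke at Sf1)
bond 0 stroke at J1  (J1 flow already set via bond 3)
bond 2 stroke at J1  (1-jn J1 has f-setter on 3)
bond 1 stroke at J2  (common-f at J2 fixed by 0)

bond 0 stroke at J1
bond 1 stroke at J2
bond 2 stroke at J1
bond 3 stroke at Sf1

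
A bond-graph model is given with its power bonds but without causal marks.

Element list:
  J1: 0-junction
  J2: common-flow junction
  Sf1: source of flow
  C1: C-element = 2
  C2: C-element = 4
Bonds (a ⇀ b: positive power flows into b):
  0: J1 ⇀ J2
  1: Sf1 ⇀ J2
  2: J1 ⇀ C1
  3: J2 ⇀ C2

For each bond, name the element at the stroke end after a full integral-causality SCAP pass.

β0 stroke→J2
β1 stroke→Sf1
β2 stroke→J1
β3 stroke→J2

#1 →Sf1  (source Sf1 imposes f)
#0 →J2  (1-jn J2 has f-setter on 1)
#3 →J2  (J2 flow already set via bond 1)
#2 →J1  (closing 0-jn rule on J1)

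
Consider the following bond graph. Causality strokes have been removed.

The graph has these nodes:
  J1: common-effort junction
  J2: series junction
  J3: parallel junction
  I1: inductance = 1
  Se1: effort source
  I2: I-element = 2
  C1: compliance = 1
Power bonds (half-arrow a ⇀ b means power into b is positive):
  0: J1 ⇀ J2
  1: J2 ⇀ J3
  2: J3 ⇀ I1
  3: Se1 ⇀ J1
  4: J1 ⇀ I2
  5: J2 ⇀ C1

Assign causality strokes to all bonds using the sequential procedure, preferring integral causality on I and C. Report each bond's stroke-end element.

β3 stroke→J1  (Se1: effort source, stroke at far end)
β0 stroke→J2  (common-e at J1 fixed by 3)
β4 stroke→I2  (J1 effort already set via bond 3)
β2 stroke→I1  (prefer integral on I1)
β1 stroke→J3  (only one effort-in slot at J3)
β5 stroke→J2  (1-jn J2 has f-setter on 1)

#0 →J2
#1 →J3
#2 →I1
#3 →J1
#4 →I2
#5 →J2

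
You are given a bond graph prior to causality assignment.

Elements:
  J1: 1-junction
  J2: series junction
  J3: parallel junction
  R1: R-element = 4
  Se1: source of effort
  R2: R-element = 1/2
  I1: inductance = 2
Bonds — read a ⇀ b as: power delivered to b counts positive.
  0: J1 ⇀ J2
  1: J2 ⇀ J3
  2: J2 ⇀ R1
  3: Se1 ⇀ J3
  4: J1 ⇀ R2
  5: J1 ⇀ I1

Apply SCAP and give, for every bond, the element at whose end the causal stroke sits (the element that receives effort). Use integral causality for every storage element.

#3 stroke at J3  (Se1: effort source, stroke at far end)
#1 stroke at J2  (J3: bond 3 brought effort, rest push out)
#5 stroke at I1  (I1 integral (f out))
#0 stroke at J1  (common-f at J1 fixed by 5)
#4 stroke at J1  (common-f at J1 fixed by 5)
#2 stroke at J2  (J2: bond 0 brought flow, rest push out)

bond 0 stroke→J1
bond 1 stroke→J2
bond 2 stroke→J2
bond 3 stroke→J3
bond 4 stroke→J1
bond 5 stroke→I1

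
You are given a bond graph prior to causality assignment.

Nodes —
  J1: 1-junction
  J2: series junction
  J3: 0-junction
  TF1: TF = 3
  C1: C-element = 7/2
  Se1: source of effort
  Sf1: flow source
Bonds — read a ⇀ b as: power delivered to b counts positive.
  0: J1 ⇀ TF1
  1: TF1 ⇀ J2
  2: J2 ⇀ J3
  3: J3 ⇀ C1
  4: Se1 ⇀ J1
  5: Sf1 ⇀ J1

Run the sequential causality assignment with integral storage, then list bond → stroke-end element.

b4 stroke at J1  (Se1: effort source, stroke at far end)
b5 stroke at Sf1  (Sf1 fixes flow; stroke at Sf1)
b0 stroke at J1  (common-f at J1 fixed by 5)
b1 stroke at TF1  (TF TF1: opposite of bond 0)
b2 stroke at J2  (common-f at J2 fixed by 1)
b3 stroke at J3  (only one effort-in slot at J3)

bond 0 stroke at J1
bond 1 stroke at TF1
bond 2 stroke at J2
bond 3 stroke at J3
bond 4 stroke at J1
bond 5 stroke at Sf1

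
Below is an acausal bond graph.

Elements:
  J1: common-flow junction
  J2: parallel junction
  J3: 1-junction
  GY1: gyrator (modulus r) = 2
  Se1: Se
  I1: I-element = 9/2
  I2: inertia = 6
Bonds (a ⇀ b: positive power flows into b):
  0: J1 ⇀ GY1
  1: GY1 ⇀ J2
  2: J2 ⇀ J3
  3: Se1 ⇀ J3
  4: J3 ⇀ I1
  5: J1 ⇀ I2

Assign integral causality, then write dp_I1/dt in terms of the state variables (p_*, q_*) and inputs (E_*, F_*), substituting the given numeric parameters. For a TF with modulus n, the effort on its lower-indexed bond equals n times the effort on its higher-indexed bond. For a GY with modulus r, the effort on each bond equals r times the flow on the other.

b3 stroke→J3  (Se1: effort source, stroke at far end)
b4 stroke→I1  (I1 integral (f out))
b2 stroke→J3  (common-f at J3 fixed by 4)
b1 stroke→J2  (J2: last free bond brings effort in)
b0 stroke→J1  (GY1: gyrator matches bond 1)
b5 stroke→I2  (J1: last free bond brings flow in)

dp_I1/dt = E_Se1 + p_I2/3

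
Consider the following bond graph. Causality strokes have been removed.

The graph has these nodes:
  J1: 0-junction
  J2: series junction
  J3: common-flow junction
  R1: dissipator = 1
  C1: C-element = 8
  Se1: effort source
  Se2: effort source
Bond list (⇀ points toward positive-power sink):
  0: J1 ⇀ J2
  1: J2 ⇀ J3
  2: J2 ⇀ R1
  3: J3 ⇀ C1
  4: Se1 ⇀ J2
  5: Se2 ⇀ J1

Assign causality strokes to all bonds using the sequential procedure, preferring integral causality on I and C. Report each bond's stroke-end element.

β4 |J2  (Se1: effort source, stroke at far end)
β5 |J1  (source Se2 imposes e)
β0 |J2  (0-jn J1 has e-setter on 5)
β3 |J3  (C1 integral (e out))
β1 |J2  (only one flow-in slot at J3)
β2 |R1  (J2 needs exactly one f-in)

#0 →J2
#1 →J2
#2 →R1
#3 →J3
#4 →J2
#5 →J1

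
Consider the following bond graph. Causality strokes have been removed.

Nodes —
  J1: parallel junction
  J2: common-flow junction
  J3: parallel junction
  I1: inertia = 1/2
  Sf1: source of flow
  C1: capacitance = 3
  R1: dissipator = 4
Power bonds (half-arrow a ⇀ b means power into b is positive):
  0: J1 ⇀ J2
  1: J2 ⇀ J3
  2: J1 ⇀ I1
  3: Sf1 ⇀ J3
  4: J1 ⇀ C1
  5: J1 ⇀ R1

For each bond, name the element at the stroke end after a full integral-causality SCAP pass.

b0 |J2
b1 |J3
b2 |I1
b3 |Sf1
b4 |J1
b5 |R1

bond 3 |Sf1  (Sf1: flow source, stroke at near end)
bond 1 |J3  (only one effort-in slot at J3)
bond 0 |J2  (J2 flow already set via bond 1)
bond 2 |I1  (I1: I, integral causality)
bond 4 |J1  (prefer integral on C1)
bond 5 |R1  (common-e at J1 fixed by 4)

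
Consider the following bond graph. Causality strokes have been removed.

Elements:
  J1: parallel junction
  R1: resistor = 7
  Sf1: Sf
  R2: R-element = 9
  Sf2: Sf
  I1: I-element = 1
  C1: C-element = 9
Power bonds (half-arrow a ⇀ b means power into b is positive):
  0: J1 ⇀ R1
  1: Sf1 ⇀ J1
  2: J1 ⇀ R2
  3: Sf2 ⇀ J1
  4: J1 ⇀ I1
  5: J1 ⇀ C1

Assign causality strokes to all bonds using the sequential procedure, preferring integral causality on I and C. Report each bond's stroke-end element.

β0 |R1
β1 |Sf1
β2 |R2
β3 |Sf2
β4 |I1
β5 |J1

#1 stroke at Sf1  (Sf1 fixes flow; stroke at Sf1)
#3 stroke at Sf2  (Sf2: flow source, stroke at near end)
#4 stroke at I1  (I1: I, integral causality)
#5 stroke at J1  (C1 integral (e out))
#0 stroke at R1  (J1: bond 5 brought effort, rest push out)
#2 stroke at R2  (common-e at J1 fixed by 5)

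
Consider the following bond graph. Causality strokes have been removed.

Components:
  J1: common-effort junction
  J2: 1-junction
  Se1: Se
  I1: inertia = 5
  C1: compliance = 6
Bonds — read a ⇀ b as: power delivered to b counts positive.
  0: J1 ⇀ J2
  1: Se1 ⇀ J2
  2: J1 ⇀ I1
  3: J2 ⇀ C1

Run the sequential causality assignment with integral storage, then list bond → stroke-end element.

b0 stroke→J1
b1 stroke→J2
b2 stroke→I1
b3 stroke→J2

β1 |J2  (Se1: effort source, stroke at far end)
β2 |I1  (prefer integral on I1)
β0 |J1  (only one effort-in slot at J1)
β3 |J2  (J2 flow already set via bond 0)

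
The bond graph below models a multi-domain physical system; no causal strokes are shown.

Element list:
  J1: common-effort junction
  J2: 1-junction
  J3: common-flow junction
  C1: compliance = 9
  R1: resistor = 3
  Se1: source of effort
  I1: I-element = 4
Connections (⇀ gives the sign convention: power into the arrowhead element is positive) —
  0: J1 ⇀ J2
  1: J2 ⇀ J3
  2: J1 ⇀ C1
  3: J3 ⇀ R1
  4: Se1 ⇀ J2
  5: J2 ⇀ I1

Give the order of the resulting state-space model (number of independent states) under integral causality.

#4 stroke→J2  (source Se1 imposes e)
#2 stroke→J1  (C1 integral (e out))
#0 stroke→J2  (J1: bond 2 brought effort, rest push out)
#5 stroke→I1  (prefer integral on I1)
#1 stroke→J2  (1-jn J2 has f-setter on 5)
#3 stroke→J3  (common-f at J3 fixed by 1)

2  (C1, I1 all integral)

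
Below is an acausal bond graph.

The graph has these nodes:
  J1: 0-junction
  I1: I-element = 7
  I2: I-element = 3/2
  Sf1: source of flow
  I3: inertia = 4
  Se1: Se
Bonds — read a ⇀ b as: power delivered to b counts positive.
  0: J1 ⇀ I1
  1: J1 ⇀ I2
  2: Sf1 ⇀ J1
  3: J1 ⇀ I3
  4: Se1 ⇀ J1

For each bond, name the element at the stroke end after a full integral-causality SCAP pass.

b2 stroke at Sf1  (Sf1: flow source, stroke at near end)
b4 stroke at J1  (source Se1 imposes e)
b0 stroke at I1  (common-e at J1 fixed by 4)
b1 stroke at I2  (common-e at J1 fixed by 4)
b3 stroke at I3  (J1 effort already set via bond 4)

bond 0 stroke→I1
bond 1 stroke→I2
bond 2 stroke→Sf1
bond 3 stroke→I3
bond 4 stroke→J1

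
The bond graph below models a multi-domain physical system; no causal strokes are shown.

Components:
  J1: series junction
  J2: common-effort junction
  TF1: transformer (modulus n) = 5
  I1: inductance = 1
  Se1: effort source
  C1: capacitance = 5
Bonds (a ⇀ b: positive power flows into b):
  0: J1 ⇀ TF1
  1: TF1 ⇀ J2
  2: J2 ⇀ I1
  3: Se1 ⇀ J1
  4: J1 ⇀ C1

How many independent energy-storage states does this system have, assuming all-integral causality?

#3 →J1  (Se1: effort source, stroke at far end)
#2 →I1  (I1 integral (f out))
#1 →J2  (J2 needs exactly one e-in)
#0 →TF1  (TF TF1: opposite of bond 1)
#4 →J1  (1-jn J1 has f-setter on 0)

2  (C1, I1 all integral)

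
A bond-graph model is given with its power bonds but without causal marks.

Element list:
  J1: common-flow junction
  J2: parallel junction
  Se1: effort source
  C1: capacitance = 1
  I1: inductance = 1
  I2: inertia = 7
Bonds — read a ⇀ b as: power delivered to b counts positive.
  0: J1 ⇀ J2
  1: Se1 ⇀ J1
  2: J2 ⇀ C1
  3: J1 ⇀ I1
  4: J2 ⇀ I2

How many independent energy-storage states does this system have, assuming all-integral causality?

3  (C1, I1, I2 all integral)

#1 stroke→J1  (source Se1 imposes e)
#2 stroke→J2  (C1 outputs effort q/C1)
#0 stroke→J1  (0-jn J2 has e-setter on 2)
#4 stroke→I2  (J2: bond 2 brought effort, rest push out)
#3 stroke→I1  (J1: last free bond brings flow in)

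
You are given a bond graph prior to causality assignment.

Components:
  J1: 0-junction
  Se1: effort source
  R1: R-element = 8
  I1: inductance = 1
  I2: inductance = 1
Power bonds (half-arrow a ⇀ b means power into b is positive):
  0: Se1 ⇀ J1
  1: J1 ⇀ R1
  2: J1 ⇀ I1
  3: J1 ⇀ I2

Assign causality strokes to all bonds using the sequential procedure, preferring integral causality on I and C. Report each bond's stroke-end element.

b0 stroke→J1
b1 stroke→R1
b2 stroke→I1
b3 stroke→I2

#0 →J1  (Se1 (Se) sets effort on bond)
#1 →R1  (0-jn J1 has e-setter on 0)
#2 →I1  (0-jn J1 has e-setter on 0)
#3 →I2  (J1: bond 0 brought effort, rest push out)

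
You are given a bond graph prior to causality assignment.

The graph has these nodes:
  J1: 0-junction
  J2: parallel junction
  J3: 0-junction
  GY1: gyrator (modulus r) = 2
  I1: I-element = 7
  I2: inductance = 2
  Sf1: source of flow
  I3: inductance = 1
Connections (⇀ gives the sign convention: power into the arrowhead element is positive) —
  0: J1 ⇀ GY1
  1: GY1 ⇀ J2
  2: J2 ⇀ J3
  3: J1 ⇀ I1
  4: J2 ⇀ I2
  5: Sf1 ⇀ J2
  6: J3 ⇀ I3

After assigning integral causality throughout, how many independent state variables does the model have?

3  (I1, I2, I3 all integral)

b5 →Sf1  (Sf1 (Sf) sets flow on bond)
b3 →I1  (I1 outputs flow p/I1)
b0 →J1  (closing 0-jn rule on J1)
b1 →J2  (GY1 both-in/both-out from 0)
b2 →J3  (J2 effort already set via bond 1)
b4 →I2  (common-e at J2 fixed by 1)
b6 →I3  (J3 effort already set via bond 2)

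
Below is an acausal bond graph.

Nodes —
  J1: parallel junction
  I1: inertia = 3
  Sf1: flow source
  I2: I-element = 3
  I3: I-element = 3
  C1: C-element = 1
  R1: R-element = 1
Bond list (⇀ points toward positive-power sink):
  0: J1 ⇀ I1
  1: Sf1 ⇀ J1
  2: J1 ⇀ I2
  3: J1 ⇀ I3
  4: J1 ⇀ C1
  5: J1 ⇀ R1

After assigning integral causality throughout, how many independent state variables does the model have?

4  (C1, I1, I2, I3 all integral)

#1 stroke at Sf1  (source Sf1 imposes f)
#0 stroke at I1  (I1: I, integral causality)
#2 stroke at I2  (I2 outputs flow p/I2)
#3 stroke at I3  (prefer integral on I3)
#4 stroke at J1  (prefer integral on C1)
#5 stroke at R1  (J1 effort already set via bond 4)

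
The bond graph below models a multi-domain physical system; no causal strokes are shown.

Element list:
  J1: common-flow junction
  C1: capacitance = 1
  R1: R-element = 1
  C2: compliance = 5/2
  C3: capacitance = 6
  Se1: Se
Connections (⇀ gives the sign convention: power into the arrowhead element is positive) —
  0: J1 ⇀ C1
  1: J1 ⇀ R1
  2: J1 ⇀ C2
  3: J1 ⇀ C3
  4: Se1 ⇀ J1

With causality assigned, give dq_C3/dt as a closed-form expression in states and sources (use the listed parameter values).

dq_C3/dt = E_Se1 - q_C1 - 2*q_C2/5 - q_C3/6

#4 stroke at J1  (source Se1 imposes e)
#0 stroke at J1  (C1: C, integral causality)
#2 stroke at J1  (prefer integral on C2)
#3 stroke at J1  (C3 integral (e out))
#1 stroke at R1  (J1: last free bond brings flow in)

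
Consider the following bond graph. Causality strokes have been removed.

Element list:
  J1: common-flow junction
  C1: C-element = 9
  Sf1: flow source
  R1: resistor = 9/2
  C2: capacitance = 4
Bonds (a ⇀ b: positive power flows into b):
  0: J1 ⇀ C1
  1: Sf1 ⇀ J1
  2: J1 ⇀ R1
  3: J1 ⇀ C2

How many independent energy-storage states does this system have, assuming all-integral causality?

2  (C1, C2 all integral)

bond 1 |Sf1  (Sf1 (Sf) sets flow on bond)
bond 0 |J1  (J1 flow already set via bond 1)
bond 2 |J1  (J1 flow already set via bond 1)
bond 3 |J1  (J1: bond 1 brought flow, rest push out)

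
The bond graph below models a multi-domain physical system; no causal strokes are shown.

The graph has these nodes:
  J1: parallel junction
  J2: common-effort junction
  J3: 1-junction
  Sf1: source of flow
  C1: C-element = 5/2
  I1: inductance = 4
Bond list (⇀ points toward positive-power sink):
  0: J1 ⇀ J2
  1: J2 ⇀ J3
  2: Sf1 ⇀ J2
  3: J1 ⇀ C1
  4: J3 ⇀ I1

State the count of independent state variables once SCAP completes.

b2 stroke at Sf1  (Sf1: flow source, stroke at near end)
b3 stroke at J1  (C1 integral (e out))
b0 stroke at J2  (J1 effort already set via bond 3)
b1 stroke at J3  (J2: bond 0 brought effort, rest push out)
b4 stroke at I1  (only one flow-in slot at J3)

2  (C1, I1 all integral)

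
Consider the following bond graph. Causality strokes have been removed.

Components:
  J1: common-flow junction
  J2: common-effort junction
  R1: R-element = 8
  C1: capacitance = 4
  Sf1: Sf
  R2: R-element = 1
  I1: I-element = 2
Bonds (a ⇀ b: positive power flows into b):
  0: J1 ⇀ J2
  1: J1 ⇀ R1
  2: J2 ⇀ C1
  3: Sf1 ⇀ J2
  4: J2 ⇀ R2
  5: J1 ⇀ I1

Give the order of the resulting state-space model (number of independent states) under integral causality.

β3 →Sf1  (Sf1 fixes flow; stroke at Sf1)
β2 →J2  (C1 integral (e out))
β0 →J1  (J2: bond 2 brought effort, rest push out)
β4 →R2  (0-jn J2 has e-setter on 2)
β5 →I1  (I1 integral (f out))
β1 →J1  (J1 flow already set via bond 5)

2  (C1, I1 all integral)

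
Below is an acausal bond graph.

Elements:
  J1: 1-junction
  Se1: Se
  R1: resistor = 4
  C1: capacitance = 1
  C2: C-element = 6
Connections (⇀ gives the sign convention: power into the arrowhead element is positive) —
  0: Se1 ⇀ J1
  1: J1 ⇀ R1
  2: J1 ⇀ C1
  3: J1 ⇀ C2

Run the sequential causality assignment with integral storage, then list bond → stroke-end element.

β0 stroke at J1
β1 stroke at R1
β2 stroke at J1
β3 stroke at J1

#0 |J1  (Se1 fixes effort; stroke away)
#2 |J1  (C1: C, integral causality)
#3 |J1  (C2 integral (e out))
#1 |R1  (J1 needs exactly one f-in)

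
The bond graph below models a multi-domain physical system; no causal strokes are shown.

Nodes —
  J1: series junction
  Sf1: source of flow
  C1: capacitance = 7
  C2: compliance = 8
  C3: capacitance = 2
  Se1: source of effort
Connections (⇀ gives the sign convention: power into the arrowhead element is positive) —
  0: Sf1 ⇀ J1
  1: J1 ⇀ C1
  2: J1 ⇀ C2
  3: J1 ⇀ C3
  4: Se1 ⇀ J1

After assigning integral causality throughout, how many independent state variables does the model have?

3  (C1, C2, C3 all integral)

b0 →Sf1  (source Sf1 imposes f)
b4 →J1  (Se1 fixes effort; stroke away)
b1 →J1  (1-jn J1 has f-setter on 0)
b2 →J1  (1-jn J1 has f-setter on 0)
b3 →J1  (J1: bond 0 brought flow, rest push out)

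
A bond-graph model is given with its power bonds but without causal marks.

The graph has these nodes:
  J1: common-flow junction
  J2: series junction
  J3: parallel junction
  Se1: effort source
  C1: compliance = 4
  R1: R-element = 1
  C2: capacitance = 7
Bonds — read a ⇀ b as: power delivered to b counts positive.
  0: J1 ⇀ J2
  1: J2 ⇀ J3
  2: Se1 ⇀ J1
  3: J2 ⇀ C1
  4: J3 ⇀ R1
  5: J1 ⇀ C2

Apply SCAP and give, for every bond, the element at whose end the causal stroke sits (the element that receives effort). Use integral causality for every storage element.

#2 stroke at J1  (source Se1 imposes e)
#3 stroke at J2  (C1 outputs effort q/C1)
#5 stroke at J1  (C2: C, integral causality)
#0 stroke at J2  (only one flow-in slot at J1)
#1 stroke at J3  (J2 needs exactly one f-in)
#4 stroke at R1  (J3: bond 1 brought effort, rest push out)

b0 →J2
b1 →J3
b2 →J1
b3 →J2
b4 →R1
b5 →J1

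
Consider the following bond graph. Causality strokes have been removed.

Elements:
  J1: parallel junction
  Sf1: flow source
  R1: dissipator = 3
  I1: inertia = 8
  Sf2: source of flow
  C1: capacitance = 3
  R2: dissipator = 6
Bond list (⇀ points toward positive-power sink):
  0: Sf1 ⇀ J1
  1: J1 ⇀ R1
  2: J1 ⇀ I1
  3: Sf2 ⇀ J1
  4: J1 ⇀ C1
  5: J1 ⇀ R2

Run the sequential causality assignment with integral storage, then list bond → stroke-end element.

#0 stroke→Sf1
#1 stroke→R1
#2 stroke→I1
#3 stroke→Sf2
#4 stroke→J1
#5 stroke→R2

bond 0 |Sf1  (Sf1: flow source, stroke at near end)
bond 3 |Sf2  (Sf2 (Sf) sets flow on bond)
bond 2 |I1  (I1 integral (f out))
bond 4 |J1  (C1 outputs effort q/C1)
bond 1 |R1  (J1 effort already set via bond 4)
bond 5 |R2  (J1 effort already set via bond 4)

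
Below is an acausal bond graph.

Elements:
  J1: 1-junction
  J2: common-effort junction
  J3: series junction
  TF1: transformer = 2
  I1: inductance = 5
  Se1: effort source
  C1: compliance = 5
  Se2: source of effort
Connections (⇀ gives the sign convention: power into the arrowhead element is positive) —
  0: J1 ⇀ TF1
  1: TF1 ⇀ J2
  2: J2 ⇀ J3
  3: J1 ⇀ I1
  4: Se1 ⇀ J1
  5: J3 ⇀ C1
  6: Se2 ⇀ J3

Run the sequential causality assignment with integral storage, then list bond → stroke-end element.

#0 |J1
#1 |TF1
#2 |J2
#3 |I1
#4 |J1
#5 |J3
#6 |J3

bond 4 stroke→J1  (Se1 fixes effort; stroke away)
bond 6 stroke→J3  (Se2 (Se) sets effort on bond)
bond 3 stroke→I1  (I1 outputs flow p/I1)
bond 0 stroke→J1  (1-jn J1 has f-setter on 3)
bond 1 stroke→TF1  (TF1: transformer flips bond 0)
bond 2 stroke→J2  (only one effort-in slot at J2)
bond 5 stroke→J3  (common-f at J3 fixed by 2)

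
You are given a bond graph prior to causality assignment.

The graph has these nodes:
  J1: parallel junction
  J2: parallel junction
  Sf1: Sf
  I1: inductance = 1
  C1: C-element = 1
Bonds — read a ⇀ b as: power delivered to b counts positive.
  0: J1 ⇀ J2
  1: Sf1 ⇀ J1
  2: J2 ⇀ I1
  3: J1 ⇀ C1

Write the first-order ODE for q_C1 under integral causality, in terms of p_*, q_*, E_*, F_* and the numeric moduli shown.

#1 |Sf1  (Sf1 (Sf) sets flow on bond)
#2 |I1  (I1: I, integral causality)
#0 |J2  (only one effort-in slot at J2)
#3 |J1  (only one effort-in slot at J1)

dq_C1/dt = F_Sf1 - p_I1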